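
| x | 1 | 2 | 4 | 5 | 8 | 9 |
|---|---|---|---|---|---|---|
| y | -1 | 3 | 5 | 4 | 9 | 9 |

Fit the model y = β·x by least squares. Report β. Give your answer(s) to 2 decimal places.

β = 1.04

Sums needed: Σx·x = 191.
And Σx·y = 198.
So AᵀA·[β]ᵀ = Aᵀy: [[191]]·[β]ᵀ = [198]ᵀ.
β = 198/191 = 1.03665.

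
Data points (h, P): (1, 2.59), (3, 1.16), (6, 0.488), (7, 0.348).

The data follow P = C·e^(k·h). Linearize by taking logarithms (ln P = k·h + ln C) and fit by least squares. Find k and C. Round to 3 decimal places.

k = -0.327, C = 3.391

Linearized form: ln P = k·h + ln C. From the 4 transformed points,
XᵀX = [[95.0000, 17.0000]; [17.0000, 4]], rhs = [-10.2966, -0.6729]ᵀ  (here Σh = 17.0000, Σ(h)² = 95.0000, Σln P = -0.6729, Σh·ln P = -10.2966).
Slope k = (n·Σh·ln P − Σh·Σln P)/(n·Σ(h)² − (Σh)²) = (4·-10.2966 − 17.0000·-0.6729)/91.0000 = -0.32689; ln C = (Σln P − k·Σh)/n = 1.22105, so C = exp(1.22105) = 3.39073.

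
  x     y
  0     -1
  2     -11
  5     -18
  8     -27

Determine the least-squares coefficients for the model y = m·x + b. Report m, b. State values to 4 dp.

m = -3.1088, b = -2.5918

From the data, Σx·x = 93, Σx = 15, Σ1 = 4.
And Σx·y = -328, Σy = -57.
Δ = 93·4 − 15² = 147.
m = ((-328)·4 − 15·(-57))/147 = -457/147; b = (93·(-57) − 15·(-328))/147 = -127/49.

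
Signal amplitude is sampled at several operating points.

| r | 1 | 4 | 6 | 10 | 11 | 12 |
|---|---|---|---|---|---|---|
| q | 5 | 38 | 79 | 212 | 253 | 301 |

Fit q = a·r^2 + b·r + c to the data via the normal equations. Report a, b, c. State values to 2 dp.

Normal-equation sums: Σr^2·r^2 = 46930, Σr^2·r = 4340, Σr^2 = 418, Σr·r = 418, Σr = 44, Σ1 = 6.
Moment sums: Σr^2·q = 98614, Σr·q = 9146, Σq = 888.
Row-reducing yields a = 36507/18262, b = 8223/9131, c = 38851/18262.

a = 2.00, b = 0.90, c = 2.13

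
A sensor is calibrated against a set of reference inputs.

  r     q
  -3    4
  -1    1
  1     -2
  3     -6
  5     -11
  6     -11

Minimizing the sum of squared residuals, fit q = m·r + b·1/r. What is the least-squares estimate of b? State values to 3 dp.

b = 0.564

From the data, Σr·r = 81, Σr·1/r = 6, Σ1/r·1/r = 229/100.
And Σr·q = -154, Σ1/r·q = -311/30.
So MᵀM·[m, b]ᵀ = Mᵀq: [[81, 6]; [6, 229/100]]·[m, b]ᵀ = [-154, -311/30]ᵀ.
det = 81·(229/100) − 6² = 14949/100.
m = ((-154)·(229/100) − 6·(-311/30))/(14949/100) = -9682/4983; b = (81·(-311/30) − 6·(-154))/(14949/100) = 2810/4983.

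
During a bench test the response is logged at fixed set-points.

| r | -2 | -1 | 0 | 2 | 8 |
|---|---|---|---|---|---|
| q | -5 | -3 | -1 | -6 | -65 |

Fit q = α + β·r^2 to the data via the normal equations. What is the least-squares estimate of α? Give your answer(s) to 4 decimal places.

Normal-equation sums: Σ1 = 5, Σr^2 = 73, Σr^2·r^2 = 4129.
Right-hand side: Σq = -80, Σr^2·q = -4207.
Normal equations: [[5, 73]; [73, 4129]]·[α, β]ᵀ = [-80, -4207]ᵀ.
Determinant 5·4129 − 73² = 15316.
α = ((-80)·4129 − 73·(-4207))/15316 = -23209/15316; β = (5·(-4207) − 73·(-80))/15316 = -15195/15316.

α = -1.5153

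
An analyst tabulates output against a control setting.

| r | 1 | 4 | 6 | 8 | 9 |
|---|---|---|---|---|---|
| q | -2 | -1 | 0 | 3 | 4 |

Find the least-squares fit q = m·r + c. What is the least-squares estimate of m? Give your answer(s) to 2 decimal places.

m = 0.77

From the data, Σr·r = 198, Σr = 28, Σ1 = 5.
Right-hand side: Σr·q = 54, Σq = 4.
So AᵀA·[m, c]ᵀ = Aᵀq: [[198, 28]; [28, 5]]·[m, c]ᵀ = [54, 4]ᵀ.
Eliminating c: 5·(row 1) − 28·(row 2) gives 206·m = 5·54 − 28·4 = 158, so m = 79/103.
Then c = (4 − 28·(79/103))/5 = -360/103.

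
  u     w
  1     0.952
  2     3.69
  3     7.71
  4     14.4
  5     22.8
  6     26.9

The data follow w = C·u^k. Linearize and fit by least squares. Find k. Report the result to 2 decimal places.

Taking logs, ln w = k·ln u + ln C, so regress ln w on ln u.
XᵀX = [[9.4099, 6.5793]; [6.5793, 6]], rhs = [17.7775, 12.3851]ᵀ  (here Σln u = 6.5793, Σ(ln u)² = 9.4099, Σln w = 12.3851, Σln u·ln w = 17.7775).
Slope k = (n·Σln u·ln w − Σln u·Σln w)/(n·Σ(ln u)² − (Σln u)²) = (6·17.7775 − 6.5793·12.3851)/13.1729 = 1.91155; ln C = (Σln w − k·Σln u)/n = -0.03191.

k = 1.91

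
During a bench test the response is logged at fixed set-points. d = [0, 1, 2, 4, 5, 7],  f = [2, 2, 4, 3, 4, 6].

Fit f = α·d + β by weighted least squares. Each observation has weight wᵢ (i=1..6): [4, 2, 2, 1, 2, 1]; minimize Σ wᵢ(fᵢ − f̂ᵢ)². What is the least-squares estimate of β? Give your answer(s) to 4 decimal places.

β = 2.0065

Compute the Gram sums: Σwᵢ·d·d = 125, Σwᵢ·d = 27, Σwᵢ·1 = 12.
Moment sums: Σwᵢ·d·f = 114, Σwᵢ·f = 37.
Δ = 125·12 − 27² = 771.
α = (114·12 − 27·37)/771 = 123/257; β = (125·37 − 27·114)/771 = 1547/771.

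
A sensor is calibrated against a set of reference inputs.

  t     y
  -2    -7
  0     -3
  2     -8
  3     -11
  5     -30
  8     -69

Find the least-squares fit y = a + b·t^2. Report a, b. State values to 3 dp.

Normal-equation sums: Σ1 = 6, Σt^2 = 106, Σt^2·t^2 = 4834.
For Xᵀy: Σy = -128, Σt^2·y = -5325.
Determinant 6·4834 − 106² = 17768.
a = ((-128)·4834 − 106·(-5325))/17768 = -27151/8884; b = (6·(-5325) − 106·(-128))/17768 = -9191/8884.

a = -3.056, b = -1.035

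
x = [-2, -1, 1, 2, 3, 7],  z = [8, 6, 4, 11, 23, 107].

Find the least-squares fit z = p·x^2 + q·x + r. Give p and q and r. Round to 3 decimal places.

The normal equations are: 2516·p + 370·q + 68·r = 5536;  370·p + 68·q + 10·r = 822;  68·p + 10·q + 6·r = 159.
(Σx^2·x^2 = 2516, Σx^2·x = 370, Σx^2 = 68, Σx·x = 68, Σx = 10, Σ1 = 6, Σx^2·z = 5536, Σx·z = 822, Σz = 159.)
Inverting the 3×3 Gram matrix, [p, q, r]ᵀ = [949/462, 134/231, 347/154]ᵀ.

p = 2.054, q = 0.580, r = 2.253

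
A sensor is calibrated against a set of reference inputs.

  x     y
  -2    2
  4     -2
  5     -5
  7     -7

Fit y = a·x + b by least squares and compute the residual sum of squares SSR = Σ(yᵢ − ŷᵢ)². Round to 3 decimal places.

Entries of MᵀM: Σx·x = 94, Σx = 14, Σ1 = 4.
Right-hand side: Σx·y = -86, Σy = -12.
So MᵀM·[a, b]ᵀ = Mᵀy: [[94, 14]; [14, 4]]·[a, b]ᵀ = [-86, -12]ᵀ.
Eliminating b: 4·(row 1) − 14·(row 2) gives 180·a = 4·(-86) − 14·(-12) = -176, so a = -44/45.
Then b = ((-12) − 14·(-44/45))/4 = 19/45.
Residuals: -17/45, 67/45, -8/15, -26/45; SSR = 134/45.

SSR = 2.978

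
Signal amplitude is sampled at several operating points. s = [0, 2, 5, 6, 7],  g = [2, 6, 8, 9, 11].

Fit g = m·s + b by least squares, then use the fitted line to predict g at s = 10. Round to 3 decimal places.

ĝ = 14.082

Normal-equation sums: Σs·s = 114, Σs = 20, Σ1 = 5.
Right-hand side: Σs·g = 183, Σg = 36.
Normal equations: [[114, 20]; [20, 5]]·[m, b]ᵀ = [183, 36]ᵀ.
Determinant 114·5 − 20² = 170.
m = (183·5 − 20·36)/170 = 39/34; b = (114·36 − 20·183)/170 = 222/85.
At s = 10: ĝ = (39/34)·(10) + (222/85)·(1) = 1197/85.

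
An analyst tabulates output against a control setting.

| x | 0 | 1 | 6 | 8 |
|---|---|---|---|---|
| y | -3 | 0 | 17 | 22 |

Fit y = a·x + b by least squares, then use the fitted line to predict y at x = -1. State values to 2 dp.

Forming AᵀA = [[101, 15]; [15, 4]] and Aᵀy = [278, 36]ᵀ gives AᵀA·[a, b]ᵀ = Aᵀy.
det = 101·4 − 15² = 179.
a = (278·4 − 15·36)/179 = 572/179; b = (101·36 − 15·278)/179 = -534/179.
At x = -1: ŷ = (572/179)·(-1) + (-534/179)·(1) = -1106/179.

ŷ = -6.18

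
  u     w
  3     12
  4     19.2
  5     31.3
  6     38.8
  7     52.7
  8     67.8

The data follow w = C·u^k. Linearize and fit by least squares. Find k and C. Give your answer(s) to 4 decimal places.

Let Y = ln w. Fitting Y = k·ln u + ln C by least squares:
Σln u = 9.9115, Σ(ln u)² = 17.0401, Σln w = 20.7230, Σln u·ln w = 35.4065.
Normal system: [[17.0401, 9.9115]; [9.9115, 6]]·[k, ln C]ᵀ = [35.4065, 20.7230]ᵀ.
Solving (det = 4.0036): k = 1.75930, ln C = 0.54763, so C = exp(0.54763) = 1.72915.

k = 1.7593, C = 1.7291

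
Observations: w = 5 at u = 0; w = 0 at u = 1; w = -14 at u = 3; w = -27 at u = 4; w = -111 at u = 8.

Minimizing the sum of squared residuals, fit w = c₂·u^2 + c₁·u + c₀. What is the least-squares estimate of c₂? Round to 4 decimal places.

Entries of AᵀA: Σu^2·u^2 = 4434, Σu^2·u = 604, Σu^2 = 90, Σu·u = 90, Σu = 16, Σ1 = 5.
For Aᵀw: Σu^2·w = -7662, Σu·w = -1038, Σw = -147.
Inverting the 3×3 Gram matrix, [c₂, c₁, c₀]ᵀ = [-19074/11659, -15213/11659, 49239/11659]ᵀ.

c₂ = -1.6360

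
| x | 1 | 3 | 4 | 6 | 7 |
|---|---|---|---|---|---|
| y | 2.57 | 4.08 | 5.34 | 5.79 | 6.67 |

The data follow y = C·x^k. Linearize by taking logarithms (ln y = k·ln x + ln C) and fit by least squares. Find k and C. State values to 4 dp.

Taking logs, ln y = k·ln x + ln C, so regress ln y on ln x.
AᵀA = [[10.1257, 6.2226]; [6.2226, 5]], rhs = [10.7063, 7.6790]ᵀ  (here Σln x = 6.2226, Σ(ln x)² = 10.1257, Σln y = 7.6790, Σln x·ln y = 10.7063).
Solving (det = 11.9082): k = 0.48272, ln C = 0.93504, so C = exp(0.93504) = 2.54732.

k = 0.4827, C = 2.5473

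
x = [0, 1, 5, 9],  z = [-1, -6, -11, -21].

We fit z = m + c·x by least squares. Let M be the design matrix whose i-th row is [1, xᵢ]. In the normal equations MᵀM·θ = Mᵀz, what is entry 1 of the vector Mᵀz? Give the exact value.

Entry 1 ↔ basis 1, so (Mᵀz)_{1} = Σᵢ zᵢ = (1)·(-1) + (1)·(-6) + (1)·(-11) + (1)·(-21) = -39.

-39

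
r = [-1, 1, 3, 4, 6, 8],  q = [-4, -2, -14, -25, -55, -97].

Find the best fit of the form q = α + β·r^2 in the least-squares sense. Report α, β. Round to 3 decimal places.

α = -1.181, β = -1.495

Compute the Gram sums: Σ1 = 6, Σr^2 = 127, Σr^2·r^2 = 5731.
Right-hand side: Σq = -197, Σr^2·q = -8720.
So AᵀA·[α, β]ᵀ = Aᵀq: [[6, 127]; [127, 5731]]·[α, β]ᵀ = [-197, -8720]ᵀ.
Eliminating β: 5731·(row 1) − 127·(row 2) gives 18257·α = 5731·(-197) − 127·(-8720) = -21567, so α = -21567/18257.
Then β = ((-8720) − 127·(-21567/18257))/5731 = -27301/18257.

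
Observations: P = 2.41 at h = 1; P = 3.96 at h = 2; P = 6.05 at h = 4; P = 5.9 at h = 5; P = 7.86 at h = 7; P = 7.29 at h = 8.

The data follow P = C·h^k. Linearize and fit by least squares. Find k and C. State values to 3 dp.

k = 0.549, C = 2.563

With ln Pᵢ as the transformed response and ln hᵢ as the regressor:
Σln h = 7.7142, Σ(ln h)² = 13.1032, Σln P = 9.8792, Σln h·ln P = 14.4489.
Equations: 13.1032·k + 7.7142·ln C = 14.4489;  7.7142·k + 6·ln C = 9.8792.
Δ = 13.1032·6 − (7.7142)² = 19.1098; k = (14.4489·6 − 7.7142·9.8792)/19.1098 = 0.54857, ln C = (13.1032·9.8792 − 7.7142·14.4489)/19.1098 = 0.94122, so C = exp(0.94122) = 2.56312.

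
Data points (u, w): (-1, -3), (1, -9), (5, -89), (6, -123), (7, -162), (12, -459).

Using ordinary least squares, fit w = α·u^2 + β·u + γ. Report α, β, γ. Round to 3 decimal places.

AᵀA·[α, β, γ]ᵀ = Aᵀw reads: 25060·α + 2412·β + 256·γ = -80699;  2412·α + 256·β + 30·γ = -7831;  256·α + 30·β + 6·γ = -845.
Row-reducing yields α = -975673/325700, β = -330247/162850, γ = -234558/81425.

α = -2.996, β = -2.028, γ = -2.881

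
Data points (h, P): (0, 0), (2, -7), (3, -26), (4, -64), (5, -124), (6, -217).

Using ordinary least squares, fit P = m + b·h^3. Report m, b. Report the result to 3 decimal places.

m = 0.759, b = -1.006

Entries of MᵀM: Σ1 = 6, Σh^3 = 440, Σh^3·h^3 = 67170.
Moment sums: ΣP = -438, Σh^3·P = -67226.
So MᵀM·[m, b]ᵀ = MᵀP: [[6, 440]; [440, 67170]]·[m, b]ᵀ = [-438, -67226]ᵀ.
det = 6·67170 − 440² = 209420.
m = ((-438)·67170 − 440·(-67226))/209420 = 7949/10471; b = (6·(-67226) − 440·(-438))/209420 = -52659/52355.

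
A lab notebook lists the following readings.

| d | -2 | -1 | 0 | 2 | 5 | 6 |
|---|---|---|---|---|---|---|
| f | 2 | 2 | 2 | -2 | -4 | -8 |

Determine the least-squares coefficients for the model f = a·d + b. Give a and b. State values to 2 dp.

a = -1.21, b = 0.69

With design matrix X, XᵀX = [[70, 10]; [10, 6]] and Xᵀf = [-78, -8]ᵀ.
det = 70·6 − 10² = 320.
a = ((-78)·6 − 10·(-8))/320 = -97/80; b = (70·(-8) − 10·(-78))/320 = 11/16.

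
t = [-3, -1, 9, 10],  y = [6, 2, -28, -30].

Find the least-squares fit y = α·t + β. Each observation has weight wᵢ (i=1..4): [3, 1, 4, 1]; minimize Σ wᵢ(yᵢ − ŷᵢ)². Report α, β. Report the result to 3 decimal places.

The normal equations are: 452·α + 36·β = -1364;  36·α + 9·β = -122.
Eliminating β: 9·(row 1) − 36·(row 2) gives 2772·α = 9·(-1364) − 36·(-122) = -7884, so α = -219/77.
Then β = ((-122) − 36·(-219/77))/9 = -1510/693.

α = -2.844, β = -2.179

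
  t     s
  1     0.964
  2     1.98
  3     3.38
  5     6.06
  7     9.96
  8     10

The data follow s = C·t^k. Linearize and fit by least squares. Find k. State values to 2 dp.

With ln sᵢ as the transformed response and ln tᵢ as the regressor:
Over the data: Σln t = 7.4265, Σ(ln t)² = 12.3883, Σln s = 8.2672, Σln t·ln s = 13.9721.
Normal system: [[12.3883, 7.4265]; [7.4265, 6]]·[k, ln C]ᵀ = [13.9721, 8.2672]ᵀ.
Slope k = (n·Σln t·ln s − Σln t·Σln s)/(n·Σ(ln t)² − (Σln t)²) = (6·13.9721 − 7.4265·8.2672)/19.1764 = 1.16998; ln C = (Σln s − k·Σln t)/n = -0.07029.

k = 1.17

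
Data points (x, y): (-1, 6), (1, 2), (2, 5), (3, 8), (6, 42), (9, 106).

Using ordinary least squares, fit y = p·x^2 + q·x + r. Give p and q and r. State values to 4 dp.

p = 1.5630, q = -2.6229, r = 2.5233

The normal system AᵀA·[p, q, r]ᵀ = Aᵀy is [[7956, 980, 132]; [980, 132, 20]; [132, 20, 6]]·[p, q, r]ᵀ = [10198, 1236, 169]ᵀ.
Row-reducing yields p = 7515/4808, q = -12611/4808, r = 3033/1202.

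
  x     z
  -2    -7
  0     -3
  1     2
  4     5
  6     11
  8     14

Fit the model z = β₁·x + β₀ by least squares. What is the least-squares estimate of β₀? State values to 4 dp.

Sums needed: Σx·x = 121, Σx = 17, Σ1 = 6.
For Mᵀz: Σx·z = 214, Σz = 22.
Normal equations: [[121, 17]; [17, 6]]·[β₁, β₀]ᵀ = [214, 22]ᵀ.
det = 121·6 − 17² = 437.
β₁ = (214·6 − 17·22)/437 = 910/437; β₀ = (121·22 − 17·214)/437 = -976/437.

β₀ = -2.2334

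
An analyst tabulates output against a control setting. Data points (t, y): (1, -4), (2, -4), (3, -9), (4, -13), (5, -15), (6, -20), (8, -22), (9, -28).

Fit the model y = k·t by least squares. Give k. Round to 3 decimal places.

k = -3.025

With design matrix X, XᵀX = [[236]] and Xᵀy = [-714]ᵀ.
k = (-714)/236 = -3.02542.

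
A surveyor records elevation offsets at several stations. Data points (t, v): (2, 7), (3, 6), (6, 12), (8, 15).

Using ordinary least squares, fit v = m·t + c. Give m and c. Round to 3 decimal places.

m = 1.495, c = 2.901

Sums needed: Σt·t = 113, Σt = 19, Σ1 = 4.
For Mᵀv: Σt·v = 224, Σv = 40.
MᵀM·[m, c]ᵀ = Mᵀv becomes [[113, 19]; [19, 4]]·[m, c]ᵀ = [224, 40]ᵀ.
det = 113·4 − 19² = 91.
m = (224·4 − 19·40)/91 = 136/91; c = (113·40 − 19·224)/91 = 264/91.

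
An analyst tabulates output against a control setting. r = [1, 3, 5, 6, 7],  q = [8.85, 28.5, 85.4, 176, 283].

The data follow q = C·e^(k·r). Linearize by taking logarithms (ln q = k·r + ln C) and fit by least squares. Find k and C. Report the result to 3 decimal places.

Taking logs, ln q = k·r + ln C, so regress ln q on r.
Σr = 22.0000, Σ(r)² = 120.0000, Σln q = 20.7936, Σr·ln q = 105.0079.
Equations: 120.0000·k + 22.0000·ln C = 105.0079;  22.0000·k + 5·ln C = 20.7936.
Slope k = (n·Σr·ln q − Σr·Σln q)/(n·Σ(r)² − (Σr)²) = (5·105.0079 − 22.0000·20.7936)/116.0000 = 0.58259; ln C = (Σln q − k·Σr)/n = 1.59533, so C = exp(1.59533) = 4.92995.

k = 0.583, C = 4.930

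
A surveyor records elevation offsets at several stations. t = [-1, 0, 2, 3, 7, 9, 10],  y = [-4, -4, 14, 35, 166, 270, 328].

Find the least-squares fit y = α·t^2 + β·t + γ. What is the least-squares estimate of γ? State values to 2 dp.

γ = -3.76

The normal equations are: 19060·α + 2106·β + 244·γ = 63171;  2106·α + 244·β + 30·γ = 7009;  244·α + 30·β + 7·γ = 805.
Inverting the 3×3 Gram matrix, [α, β, γ]ᵀ = [977395/329442, 393219/109814, -619520/164721]ᵀ.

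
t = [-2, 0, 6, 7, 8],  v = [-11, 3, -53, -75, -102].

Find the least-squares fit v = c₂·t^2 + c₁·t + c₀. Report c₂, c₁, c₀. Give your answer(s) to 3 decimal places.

Normal-equation sums: Σt^2·t^2 = 7809, Σt^2·t = 1063, Σt^2 = 153, Σt·t = 153, Σt = 19, Σ1 = 5.
Right-hand side: Σt^2·v = -12155, Σt·v = -1637, Σv = -238.
Normal equations: [[7809, 1063, 153]; [1063, 153, 19]; [153, 19, 5]]·[c₂, c₁, c₀]ᵀ = [-12155, -1637, -238]ᵀ.
Solving the 3×3 system (Gaussian elimination) gives c₂ = -51067/25924, c₁ = 69331/25924, c₀ = 32605/12962.

c₂ = -1.970, c₁ = 2.674, c₀ = 2.515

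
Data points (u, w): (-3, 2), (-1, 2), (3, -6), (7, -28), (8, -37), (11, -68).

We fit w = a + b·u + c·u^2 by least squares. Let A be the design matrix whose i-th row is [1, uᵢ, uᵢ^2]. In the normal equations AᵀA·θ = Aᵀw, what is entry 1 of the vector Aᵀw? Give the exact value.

-135

Entry 1 ↔ basis 1, so (Aᵀw)_{1} = Σᵢ wᵢ = (1)·(2) + (1)·(2) + (1)·(-6) + (1)·(-28) + (1)·(-37) + (1)·(-68) = -135.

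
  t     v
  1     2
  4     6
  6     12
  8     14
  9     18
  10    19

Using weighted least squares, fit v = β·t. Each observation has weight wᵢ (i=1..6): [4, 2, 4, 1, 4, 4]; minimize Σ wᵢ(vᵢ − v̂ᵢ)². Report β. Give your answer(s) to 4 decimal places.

XᵀWX·[β]ᵀ = XᵀWv reads: 968·β = 1864.
β = 1864/968 = 1.92562.

β = 1.9256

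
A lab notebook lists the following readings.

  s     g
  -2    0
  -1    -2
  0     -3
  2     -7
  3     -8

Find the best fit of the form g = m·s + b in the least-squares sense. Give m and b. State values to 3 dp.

With design matrix X, XᵀX = [[18, 2]; [2, 5]] and Xᵀg = [-36, -20]ᵀ.
Eliminating b: 5·(row 1) − 2·(row 2) gives 86·m = 5·(-36) − 2·(-20) = -140, so m = -70/43.
Then b = ((-20) − 2·(-70/43))/5 = -144/43.

m = -1.628, b = -3.349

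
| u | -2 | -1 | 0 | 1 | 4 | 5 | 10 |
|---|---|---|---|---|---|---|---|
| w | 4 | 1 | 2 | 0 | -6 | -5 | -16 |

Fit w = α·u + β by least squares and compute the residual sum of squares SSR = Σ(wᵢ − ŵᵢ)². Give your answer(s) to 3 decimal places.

The normal equations are: 147·α + 17·β = -218;  17·α + 7·β = -20.
(Σu·u = 147, Σu = 17, Σ1 = 7, Σu·w = -218, Σw = -20.)
Eliminating β: 7·(row 1) − 17·(row 2) gives 740·α = 7·(-218) − 17·(-20) = -1186, so α = -593/370.
Then β = ((-20) − 17·(-593/370))/7 = 383/370.
Residuals: -89/370, -303/185, 357/370, 21/37, -231/370, 366/185, -373/370; SSR = 1723/185.

SSR = 9.314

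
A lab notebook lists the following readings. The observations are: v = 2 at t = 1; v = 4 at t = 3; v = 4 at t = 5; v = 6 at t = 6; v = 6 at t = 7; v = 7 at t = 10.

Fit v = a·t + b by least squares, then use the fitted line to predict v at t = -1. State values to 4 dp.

Compute the Gram sums: Σt·t = 220, Σt = 32, Σ1 = 6.
Moment sums: Σt·v = 182, Σv = 29.
det = 220·6 − 32² = 296.
a = (182·6 − 32·29)/296 = 41/74; b = (220·29 − 32·182)/296 = 139/74.
At t = -1: v̂ = (41/74)·(-1) + (139/74)·(1) = 49/37.

v̂ = 1.3243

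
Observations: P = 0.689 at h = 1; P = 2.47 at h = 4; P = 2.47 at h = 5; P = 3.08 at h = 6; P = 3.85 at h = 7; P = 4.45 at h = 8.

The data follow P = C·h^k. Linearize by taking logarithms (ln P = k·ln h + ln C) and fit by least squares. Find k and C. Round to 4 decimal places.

k = 0.8716, C = 0.6839

Let Y = ln P. Fitting Y = k·ln h + ln C by least squares:
XᵀX = [[15.8331, 8.8128]; [8.8128, 6]], rhs = [10.4520, 5.4018]ᵀ  (here Σln h = 8.8128, Σ(ln h)² = 15.8331, Σln P = 5.4018, Σln h·ln P = 10.4520).
Solving (det = 17.3327): k = 0.87158, ln C = -0.37987, so C = exp(-0.37987) = 0.68395.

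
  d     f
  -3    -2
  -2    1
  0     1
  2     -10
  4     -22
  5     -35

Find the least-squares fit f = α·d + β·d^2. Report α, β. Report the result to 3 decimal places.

Sums needed: Σd·d = 58, Σd·d^2 = 162, Σd^2·d^2 = 994.
Right-hand side: Σd·f = -279, Σd^2·f = -1281.
Normal equations: [[58, 162]; [162, 994]]·[α, β]ᵀ = [-279, -1281]ᵀ.
det = 58·994 − 162² = 31408.
α = ((-279)·994 − 162·(-1281))/31408 = -17451/7852; β = (58·(-1281) − 162·(-279))/31408 = -7275/7852.

α = -2.222, β = -0.927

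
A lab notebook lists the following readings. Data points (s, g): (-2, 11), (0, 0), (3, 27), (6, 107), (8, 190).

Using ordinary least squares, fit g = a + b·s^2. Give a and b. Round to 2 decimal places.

a = -0.20, b = 2.97

Compute the Gram sums: Σ1 = 5, Σs^2 = 113, Σs^2·s^2 = 5489.
Moment sums: Σg = 335, Σs^2·g = 16299.
MᵀM·[a, b]ᵀ = Mᵀg becomes [[5, 113]; [113, 5489]]·[a, b]ᵀ = [335, 16299]ᵀ.
Eliminating b: 5489·(row 1) − 113·(row 2) gives 14676·a = 5489·335 − 113·16299 = -2972, so a = -743/3669.
Then b = (16299 − 113·(-743/3669))/5489 = 10910/3669.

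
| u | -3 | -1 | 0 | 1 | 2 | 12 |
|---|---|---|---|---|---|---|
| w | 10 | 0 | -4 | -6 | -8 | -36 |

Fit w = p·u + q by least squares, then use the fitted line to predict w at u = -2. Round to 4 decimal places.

Setting ∂/∂p … = 0 gives: 159·p + 11·q = -484;  11·p + 6·q = -44.
det = 159·6 − 11² = 833.
p = ((-484)·6 − 11·(-44))/833 = -2420/833; q = (159·(-44) − 11·(-484))/833 = -1672/833.
At u = -2: ŵ = (-2420/833)·(-2) + (-1672/833)·(1) = 3168/833.

ŵ = 3.8031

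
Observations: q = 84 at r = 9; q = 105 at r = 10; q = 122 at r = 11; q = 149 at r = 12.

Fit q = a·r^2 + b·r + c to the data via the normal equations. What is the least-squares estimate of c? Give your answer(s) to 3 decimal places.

c = 55.900

Forming AᵀA = [[51938, 4788, 446]; [4788, 446, 42]; [446, 42, 4]] and Aᵀq = [53522, 4936, 460]ᵀ gives AᵀA·[a, b, c]ᵀ = Aᵀq.
Row-reducing yields a = 3/2, b = -103/10, c = 559/10.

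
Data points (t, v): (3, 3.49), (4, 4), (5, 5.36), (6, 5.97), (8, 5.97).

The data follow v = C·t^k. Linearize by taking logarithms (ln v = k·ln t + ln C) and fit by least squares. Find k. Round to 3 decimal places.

Taking logs, ln v = k·ln t + ln C, so regress ln v on ln t.
AᵀA = [[13.2535, 7.9655]; [7.9655, 5]], rhs = [12.9140, 7.8887]ᵀ  (here Σln t = 7.9655, Σ(ln t)² = 13.2535, Σln v = 7.8887, Σln t·ln v = 12.9140).
Δ = 13.2535·5 − (7.9655)² = 2.8177; k = (12.9140·5 − 7.9655·7.8887)/2.8177 = 0.61490, ln C = (13.2535·7.8887 − 7.9655·12.9140)/2.8177 = 0.59812.

k = 0.615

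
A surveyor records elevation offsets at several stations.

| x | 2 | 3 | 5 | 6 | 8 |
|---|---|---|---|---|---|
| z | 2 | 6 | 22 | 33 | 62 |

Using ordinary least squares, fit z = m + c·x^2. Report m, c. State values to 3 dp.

m = -2.753, c = 1.006

MᵀM·[m, c]ᵀ = Mᵀz reads: 5·m + 138·c = 125;  138·m + 6114·c = 5768.
(Σ1 = 5, Σx^2 = 138, Σx^2·x^2 = 6114, Σz = 125, Σx^2·z = 5768.)
Δ = 5·6114 − 138² = 11526.
m = (125·6114 − 138·5768)/11526 = -5289/1921; c = (5·5768 − 138·125)/11526 = 5795/5763.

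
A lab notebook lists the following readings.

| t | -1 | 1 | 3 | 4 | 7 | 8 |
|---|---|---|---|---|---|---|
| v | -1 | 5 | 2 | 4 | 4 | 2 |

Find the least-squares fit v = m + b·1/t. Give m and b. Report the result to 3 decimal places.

AᵀA·[m, b]ᵀ = Aᵀv reads: 6·m + (143/168)·b = 16;  (143/168)·m + (62365/28224)·b = 713/84.
Determinant 6·(62365/28224) − (143/168)² = 353741/28224.
m = (16·(62365/28224) − (143/168)·(713/84))/(353741/28224) = 793922/353741; b = (6·(713/84) − (143/168)·16)/(353741/28224) = 1053024/353741.

m = 2.244, b = 2.977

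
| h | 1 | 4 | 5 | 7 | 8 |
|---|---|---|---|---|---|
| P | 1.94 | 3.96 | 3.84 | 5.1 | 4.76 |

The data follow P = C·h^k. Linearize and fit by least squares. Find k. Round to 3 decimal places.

Let Y = ln P. Fitting Y = k·ln h + ln C by least squares:
Σln h = 7.0211, Σ(ln h)² = 12.6227, Σln P = 6.5739, Σln h·ln P = 10.4881.
Equations: 12.6227·k + 7.0211·ln C = 10.4881;  7.0211·k + 5·ln C = 6.5739.
Solving (det = 13.8181): k = 0.45482, ln C = 0.67611.

k = 0.455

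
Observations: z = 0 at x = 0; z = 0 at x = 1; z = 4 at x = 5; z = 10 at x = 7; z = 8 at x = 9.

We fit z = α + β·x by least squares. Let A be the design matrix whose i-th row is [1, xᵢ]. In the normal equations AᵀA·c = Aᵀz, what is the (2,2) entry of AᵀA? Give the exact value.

Row 2 ↔ basis x, column 2 ↔ basis x, so (AᵀA)_{2,2} = Σᵢ (x)·(x) = (0)·(0) + (1)·(1) + (5)·(5) + (7)·(7) + (9)·(9) = 156.

156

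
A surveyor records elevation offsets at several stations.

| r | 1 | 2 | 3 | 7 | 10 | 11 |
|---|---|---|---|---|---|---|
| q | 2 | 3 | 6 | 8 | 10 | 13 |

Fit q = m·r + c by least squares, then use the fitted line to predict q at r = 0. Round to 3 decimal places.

q̂ = 1.602

The normal equations are: 284·m + 34·c = 325;  34·m + 6·c = 42.
(Σr·r = 284, Σr = 34, Σ1 = 6, Σr·q = 325, Σq = 42.)
Eliminating c: 6·(row 1) − 34·(row 2) gives 548·m = 6·325 − 34·42 = 522, so m = 261/274.
Then c = (42 − 34·(261/274))/6 = 439/274.
At r = 0: q̂ = (261/274)·(0) + (439/274)·(1) = 439/274.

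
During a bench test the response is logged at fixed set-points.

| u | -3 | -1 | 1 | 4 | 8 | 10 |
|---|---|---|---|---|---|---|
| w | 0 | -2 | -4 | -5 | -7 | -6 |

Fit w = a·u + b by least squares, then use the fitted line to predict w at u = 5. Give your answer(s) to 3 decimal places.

ŵ = -4.869

The normal equations are: 191·a + 19·b = -138;  19·a + 6·b = -24.
det = 191·6 − 19² = 785.
a = ((-138)·6 − 19·(-24))/785 = -372/785; b = (191·(-24) − 19·(-138))/785 = -1962/785.
At u = 5: ŵ = (-372/785)·(5) + (-1962/785)·(1) = -3822/785.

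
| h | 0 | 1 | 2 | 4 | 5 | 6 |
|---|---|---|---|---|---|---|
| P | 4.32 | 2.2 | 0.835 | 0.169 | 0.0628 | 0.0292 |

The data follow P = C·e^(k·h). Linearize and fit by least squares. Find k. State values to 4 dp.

k = -0.8464

With ln Pᵢ as the transformed response and hᵢ as the regressor:
Sums: Σh = 18.0000, Σ(h)² = 82.0000, Σln P = -6.0079, Σh·ln P = -41.7241.
Normal system: [[82.0000, 18.0000]; [18.0000, 6]]·[k, ln C]ᵀ = [-41.7241, -6.0079]ᵀ.
Solving (det = 168.0000): k = -0.84645, ln C = 1.53804.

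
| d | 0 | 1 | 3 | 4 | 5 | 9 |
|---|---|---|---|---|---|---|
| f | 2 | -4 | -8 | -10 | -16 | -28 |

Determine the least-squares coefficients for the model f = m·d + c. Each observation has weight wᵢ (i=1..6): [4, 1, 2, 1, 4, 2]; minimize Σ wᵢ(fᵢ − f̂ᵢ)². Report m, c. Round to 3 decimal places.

m = -3.339, c = 1.542

Normal-equation sums: Σwᵢ·d·d = 297, Σwᵢ·d = 49, Σwᵢ·1 = 14.
For AᵀWf: Σwᵢ·d·f = -916, Σwᵢ·f = -142.
Eliminating c: 14·(row 1) − 49·(row 2) gives 1757·m = 14·(-916) − 49·(-142) = -5866, so m = -838/251.
Then c = ((-142) − 49·(-838/251))/14 = 2710/1757.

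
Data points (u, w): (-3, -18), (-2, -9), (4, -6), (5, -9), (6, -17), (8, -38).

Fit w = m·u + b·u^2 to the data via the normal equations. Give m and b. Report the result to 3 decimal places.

m = 2.834, b = -0.952

Forming XᵀX = [[154, 882]; [882, 6370]] and Xᵀw = [-403, -3563]ᵀ gives XᵀX·[m, b]ᵀ = Xᵀw.
Determinant 154·6370 − 882² = 203056.
m = ((-403)·6370 − 882·(-3563))/203056 = 734/259; b = (154·(-3563) − 882·(-403))/203056 = -493/518.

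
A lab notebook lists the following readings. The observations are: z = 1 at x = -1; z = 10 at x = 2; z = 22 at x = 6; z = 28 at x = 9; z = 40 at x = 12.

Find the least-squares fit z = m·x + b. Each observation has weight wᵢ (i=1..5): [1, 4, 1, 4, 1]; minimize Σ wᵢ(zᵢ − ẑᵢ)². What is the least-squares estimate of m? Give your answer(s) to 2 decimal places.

Setting ∂/∂m … = 0 gives: 521·m + 61·b = 1699;  61·m + 11·b = 215.
det = 521·11 − 61² = 2010.
m = (1699·11 − 61·215)/2010 = 929/335; b = (521·215 − 61·1699)/2010 = 1396/335.

m = 2.77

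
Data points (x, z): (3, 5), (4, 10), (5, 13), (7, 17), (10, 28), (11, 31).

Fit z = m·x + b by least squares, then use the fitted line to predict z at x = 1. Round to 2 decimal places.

ẑ = -0.38

With design matrix A, AᵀA = [[320, 40]; [40, 6]] and Aᵀz = [860, 104]ᵀ.
Eliminating b: 6·(row 1) − 40·(row 2) gives 320·m = 6·860 − 40·104 = 1000, so m = 25/8.
Then b = (104 − 40·(25/8))/6 = -7/2.
At x = 1: ẑ = (25/8)·(1) + (-7/2)·(1) = -3/8.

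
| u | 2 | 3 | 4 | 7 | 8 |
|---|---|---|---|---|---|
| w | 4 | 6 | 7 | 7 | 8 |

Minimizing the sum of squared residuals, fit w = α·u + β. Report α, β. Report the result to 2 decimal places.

α = 0.50, β = 4.00

Entries of XᵀX: Σu·u = 142, Σu = 24, Σ1 = 5.
For Xᵀw: Σu·w = 167, Σw = 32.
XᵀX·[α, β]ᵀ = Xᵀw becomes [[142, 24]; [24, 5]]·[α, β]ᵀ = [167, 32]ᵀ.
Eliminating β: 5·(row 1) − 24·(row 2) gives 134·α = 5·167 − 24·32 = 67, so α = 1/2.
Then β = (32 − 24·(1/2))/5 = 4.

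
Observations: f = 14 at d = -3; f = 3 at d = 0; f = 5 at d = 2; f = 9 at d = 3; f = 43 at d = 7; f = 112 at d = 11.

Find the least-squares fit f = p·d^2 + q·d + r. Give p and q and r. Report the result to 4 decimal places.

p = 0.9884, q = -0.9729, r = 2.6135

Normal-equation sums: Σd^2·d^2 = 17220, Σd^2·d = 1682, Σd^2 = 192, Σd·d = 192, Σd = 20, Σ1 = 6.
And Σd^2·f = 15886, Σd·f = 1528, Σf = 186.
AᵀA·[p, q, r]ᵀ = Aᵀf becomes [[17220, 1682, 192]; [1682, 192, 20]; [192, 20, 6]]·[p, q, r]ᵀ = [15886, 1528, 186]ᵀ.
Row-reducing yields p = 224194/226821, q = -73555/75607, r = 592793/226821.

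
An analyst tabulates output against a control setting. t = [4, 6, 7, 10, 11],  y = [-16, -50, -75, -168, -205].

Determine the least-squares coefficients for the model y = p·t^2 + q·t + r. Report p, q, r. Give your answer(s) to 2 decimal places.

Normal-equation sums: Σt^2·t^2 = 28594, Σt^2·t = 2954, Σt^2 = 322, Σt·t = 322, Σt = 38, Σ1 = 5.
Right-hand side: Σt^2·y = -47336, Σt·y = -4824, Σy = -514.
Normal equations: [[28594, 2954, 322]; [2954, 322, 38]; [322, 38, 5]]·[p, q, r]ᵀ = [-47336, -4824, -514]ᵀ.
Inverting the 3×3 Gram matrix, [p, q, r]ᵀ = [-2357/1254, 1321/1254, 2140/209]ᵀ.

p = -1.88, q = 1.05, r = 10.24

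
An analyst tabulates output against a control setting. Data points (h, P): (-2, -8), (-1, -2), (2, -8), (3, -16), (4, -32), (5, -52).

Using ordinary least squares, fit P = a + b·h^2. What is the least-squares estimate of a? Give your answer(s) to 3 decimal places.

a = 0.759

Normal-equation sums: Σ1 = 6, Σh^2 = 59, Σh^2·h^2 = 995.
For XᵀP: ΣP = -118, Σh^2·P = -2022.
XᵀX·[a, b]ᵀ = XᵀP becomes [[6, 59]; [59, 995]]·[a, b]ᵀ = [-118, -2022]ᵀ.
Eliminating b: 995·(row 1) − 59·(row 2) gives 2489·a = 995·(-118) − 59·(-2022) = 1888, so a = 1888/2489.
Then b = ((-2022) − 59·(1888/2489))/995 = -5170/2489.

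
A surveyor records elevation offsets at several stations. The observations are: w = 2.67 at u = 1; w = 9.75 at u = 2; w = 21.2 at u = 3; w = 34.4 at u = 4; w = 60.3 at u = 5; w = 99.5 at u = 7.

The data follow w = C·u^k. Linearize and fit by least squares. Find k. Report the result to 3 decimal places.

Let Y = ln w. Fitting Y = k·ln u + ln C by least squares:
Σln u = 6.7334, Σ(ln u)² = 9.9861, Σln w = 18.5509, Σln u·ln w = 25.3875.
Equations: 9.9861·k + 6.7334·ln C = 25.3875;  6.7334·k + 6·ln C = 18.5509.
Slope k = (n·Σln u·ln w − Σln u·Σln w)/(n·Σ(ln u)² − (Σln u)²) = (6·25.3875 − 6.7334·18.5509)/14.5777 = 1.88059; ln C = (Σln w − k·Σln u)/n = 0.98136.

k = 1.881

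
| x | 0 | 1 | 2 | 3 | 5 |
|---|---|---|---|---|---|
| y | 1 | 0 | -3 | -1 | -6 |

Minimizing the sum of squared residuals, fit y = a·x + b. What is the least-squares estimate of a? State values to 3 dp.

a = -1.297

Compute the Gram sums: Σx·x = 39, Σx = 11, Σ1 = 5.
For Mᵀy: Σx·y = -39, Σy = -9.
MᵀM·[a, b]ᵀ = Mᵀy becomes [[39, 11]; [11, 5]]·[a, b]ᵀ = [-39, -9]ᵀ.
Eliminating b: 5·(row 1) − 11·(row 2) gives 74·a = 5·(-39) − 11·(-9) = -96, so a = -48/37.
Then b = ((-9) − 11·(-48/37))/5 = 39/37.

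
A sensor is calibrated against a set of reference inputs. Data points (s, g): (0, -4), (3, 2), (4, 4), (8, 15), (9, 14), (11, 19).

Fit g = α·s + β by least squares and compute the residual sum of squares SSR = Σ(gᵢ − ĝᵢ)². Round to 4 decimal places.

Entries of XᵀX: Σs·s = 291, Σs = 35, Σ1 = 6.
For Xᵀg: Σs·g = 477, Σg = 50.
So XᵀX·[α, β]ᵀ = Xᵀg: [[291, 35]; [35, 6]]·[α, β]ᵀ = [477, 50]ᵀ.
Eliminating β: 6·(row 1) − 35·(row 2) gives 521·α = 6·477 − 35·50 = 1112, so α = 1112/521.
Then β = (50 − 35·(1112/521))/6 = -2145/521.
Residuals: 61/521, -149/521, -219/521, 1064/521, -569/521, -188/521; SSR = 3004/521.

SSR = 5.7658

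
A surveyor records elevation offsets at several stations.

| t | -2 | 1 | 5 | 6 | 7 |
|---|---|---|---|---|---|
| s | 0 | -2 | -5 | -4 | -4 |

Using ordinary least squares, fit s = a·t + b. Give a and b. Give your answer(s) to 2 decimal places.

a = -0.49, b = -1.34

Normal-equation sums: Σt·t = 115, Σt = 17, Σ1 = 5.
Moment sums: Σt·s = -79, Σs = -15.
So XᵀX·[a, b]ᵀ = Xᵀs: [[115, 17]; [17, 5]]·[a, b]ᵀ = [-79, -15]ᵀ.
Determinant 115·5 − 17² = 286.
a = ((-79)·5 − 17·(-15))/286 = -70/143; b = (115·(-15) − 17·(-79))/286 = -191/143.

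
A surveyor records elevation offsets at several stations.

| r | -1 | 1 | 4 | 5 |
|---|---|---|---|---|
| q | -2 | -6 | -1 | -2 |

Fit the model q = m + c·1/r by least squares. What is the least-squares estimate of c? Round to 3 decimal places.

c = -1.663

The normal system XᵀX·[m, c]ᵀ = Xᵀq is [[4, 9/20]; [9/20, 841/400]]·[m, c]ᵀ = [-11, -93/20]ᵀ.
Δ = 4·(841/400) − (9/20)² = 3283/400.
m = ((-11)·(841/400) − (9/20)·(-93/20))/(3283/400) = -1202/469; c = (4·(-93/20) − (9/20)·(-11))/(3283/400) = -780/469.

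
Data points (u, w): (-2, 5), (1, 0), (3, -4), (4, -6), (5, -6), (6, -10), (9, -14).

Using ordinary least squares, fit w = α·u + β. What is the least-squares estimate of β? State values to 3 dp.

Sums needed: Σu·u = 172, Σu = 26, Σ1 = 7.
And Σu·w = -262, Σw = -35.
Δ = 172·7 − 26² = 528.
α = ((-262)·7 − 26·(-35))/528 = -7/4; β = (172·(-35) − 26·(-262))/528 = 3/2.

β = 1.500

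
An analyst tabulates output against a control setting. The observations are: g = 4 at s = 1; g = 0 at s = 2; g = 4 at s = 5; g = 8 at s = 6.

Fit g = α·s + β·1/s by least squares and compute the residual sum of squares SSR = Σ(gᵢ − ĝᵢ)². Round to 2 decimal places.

The normal system XᵀX·[α, β]ᵀ = Xᵀg is [[66, 4]; [4, 593/450]]·[α, β]ᵀ = [72, 92/15]ᵀ.
Eliminating β: (593/450)·(row 1) − 4·(row 2) gives (5323/75)·α = (593/450)·72 − 4·(92/15) = 5276/75, so α = 5276/5323.
Then β = ((92/15) − 4·(5276/5323))/(593/450) = 8760/5323.
Residuals: 7256/5323, -14932/5323, -6840/5323, 9468/5323; SSR = 77408/5323.

SSR = 14.54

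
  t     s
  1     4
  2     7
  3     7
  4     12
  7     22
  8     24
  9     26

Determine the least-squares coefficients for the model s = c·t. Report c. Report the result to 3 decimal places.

Sums needed: Σt·t = 224.
And Σt·s = 667.
Hence c = 667 / 224 ≈ 2.97768.

c = 2.978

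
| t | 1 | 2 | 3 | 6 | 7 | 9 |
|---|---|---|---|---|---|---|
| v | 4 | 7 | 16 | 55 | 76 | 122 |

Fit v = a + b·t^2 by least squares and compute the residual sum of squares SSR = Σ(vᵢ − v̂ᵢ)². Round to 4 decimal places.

SSR = 3.2873

Entries of XᵀX: Σ1 = 6, Σt^2 = 180, Σt^2·t^2 = 10356.
And Σv = 280, Σt^2·v = 15762.
Eliminating b: 10356·(row 1) − 180·(row 2) gives 29736·a = 10356·280 − 180·15762 = 62520, so a = 2605/1239.
Then b = (15762 − 180·(2605/1239))/10356 = 1227/826.
Residuals: 1021/2478, -1294/1239, 187/354, -718/1239, 2749/2478, -1055/2478; SSR = 4073/1239.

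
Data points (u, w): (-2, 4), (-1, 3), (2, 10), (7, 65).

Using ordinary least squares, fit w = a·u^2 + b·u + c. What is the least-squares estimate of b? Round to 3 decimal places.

b = 1.472

From the data, Σu^2·u^2 = 2434, Σu^2·u = 342, Σu^2 = 58, Σu·u = 58, Σu = 6, Σ1 = 4.
Moment sums: Σu^2·w = 3244, Σu·w = 464, Σw = 82.
Normal equations: [[2434, 342, 58]; [342, 58, 6]; [58, 6, 4]]·[a, b, c]ᵀ = [3244, 464, 82]ᵀ.
Inverting the 3×3 Gram matrix, [a, b, c]ᵀ = [1145/1086, 533/362, 1631/543]ᵀ.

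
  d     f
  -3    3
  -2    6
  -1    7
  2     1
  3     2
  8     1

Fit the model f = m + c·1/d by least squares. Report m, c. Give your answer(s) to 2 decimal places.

m = 2.72, c = -4.22

Entries of MᵀM: Σ1 = 6, Σ1/d = -7/8, Σ1/d·1/d = 1001/576.
And Σf = 20, Σ1/d·f = -233/24.
So MᵀM·[m, c]ᵀ = Mᵀf: [[6, -7/8]; [-7/8, 1001/576]]·[m, c]ᵀ = [20, -233/24]ᵀ.
Determinant 6·(1001/576) − (-7/8)² = 1855/192.
m = (20·(1001/576) − (-7/8)·(-233/24))/(1855/192) = 2161/795; c = (6·(-233/24) − (-7/8)·20)/(1855/192) = -7824/1855.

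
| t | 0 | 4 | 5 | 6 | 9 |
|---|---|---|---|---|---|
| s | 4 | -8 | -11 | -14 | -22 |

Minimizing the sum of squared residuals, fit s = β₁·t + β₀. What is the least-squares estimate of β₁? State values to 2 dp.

Forming XᵀX = [[158, 24]; [24, 5]] and Xᵀs = [-369, -51]ᵀ gives XᵀX·[β₁, β₀]ᵀ = Xᵀs.
Eliminating β₀: 5·(row 1) − 24·(row 2) gives 214·β₁ = 5·(-369) − 24·(-51) = -621, so β₁ = -621/214.
Then β₀ = ((-51) − 24·(-621/214))/5 = 399/107.

β₁ = -2.90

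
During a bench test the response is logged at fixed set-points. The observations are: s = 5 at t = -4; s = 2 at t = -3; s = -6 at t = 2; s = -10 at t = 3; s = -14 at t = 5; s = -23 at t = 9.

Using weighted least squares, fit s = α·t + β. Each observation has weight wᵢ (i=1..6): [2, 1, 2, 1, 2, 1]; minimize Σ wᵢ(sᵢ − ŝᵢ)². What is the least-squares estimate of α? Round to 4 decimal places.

α = -2.1057

Setting ∂/∂α … = 0 gives: 189·α + 15·β = -447;  15·α + 9·β = -61.
(Σwᵢ·t·t = 189, Σwᵢ·t = 15, Σwᵢ·1 = 9, Σwᵢ·t·s = -447, Σwᵢ·s = -61.)
Eliminating β: 9·(row 1) − 15·(row 2) gives 1476·α = 9·(-447) − 15·(-61) = -3108, so α = -259/123.
Then β = ((-61) − 15·(-259/123))/9 = -134/41.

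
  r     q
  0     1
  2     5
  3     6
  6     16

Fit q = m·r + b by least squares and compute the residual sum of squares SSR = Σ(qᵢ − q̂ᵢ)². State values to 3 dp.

SSR = 4.187

Entries of AᵀA: Σr·r = 49, Σr = 11, Σ1 = 4.
And Σr·q = 124, Σq = 28.
So AᵀA·[m, b]ᵀ = Aᵀq: [[49, 11]; [11, 4]]·[m, b]ᵀ = [124, 28]ᵀ.
Eliminating b: 4·(row 1) − 11·(row 2) gives 75·m = 4·124 − 11·28 = 188, so m = 188/75.
Then b = (28 − 11·(188/75))/4 = 8/75.
Residuals: 67/75, -3/25, -122/75, 64/75; SSR = 314/75.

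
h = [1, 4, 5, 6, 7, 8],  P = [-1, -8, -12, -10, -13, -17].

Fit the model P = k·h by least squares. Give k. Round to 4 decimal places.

k = -1.9895

Normal-equation sums: Σh·h = 191.
And Σh·P = -380.
So XᵀX·[k]ᵀ = XᵀP: [[191]]·[k]ᵀ = [-380]ᵀ.
Hence k = -380 / 191 ≈ -1.98953.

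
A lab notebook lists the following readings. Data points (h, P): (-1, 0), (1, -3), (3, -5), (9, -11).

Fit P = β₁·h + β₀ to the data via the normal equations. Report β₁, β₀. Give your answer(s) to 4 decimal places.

β₁ = -1.0714, β₀ = -1.5357

Compute the Gram sums: Σh·h = 92, Σh = 12, Σ1 = 4.
And Σh·P = -117, ΣP = -19.
AᵀA·[β₁, β₀]ᵀ = AᵀP becomes [[92, 12]; [12, 4]]·[β₁, β₀]ᵀ = [-117, -19]ᵀ.
Eliminating β₀: 4·(row 1) − 12·(row 2) gives 224·β₁ = 4·(-117) − 12·(-19) = -240, so β₁ = -15/14.
Then β₀ = ((-19) − 12·(-15/14))/4 = -43/28.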